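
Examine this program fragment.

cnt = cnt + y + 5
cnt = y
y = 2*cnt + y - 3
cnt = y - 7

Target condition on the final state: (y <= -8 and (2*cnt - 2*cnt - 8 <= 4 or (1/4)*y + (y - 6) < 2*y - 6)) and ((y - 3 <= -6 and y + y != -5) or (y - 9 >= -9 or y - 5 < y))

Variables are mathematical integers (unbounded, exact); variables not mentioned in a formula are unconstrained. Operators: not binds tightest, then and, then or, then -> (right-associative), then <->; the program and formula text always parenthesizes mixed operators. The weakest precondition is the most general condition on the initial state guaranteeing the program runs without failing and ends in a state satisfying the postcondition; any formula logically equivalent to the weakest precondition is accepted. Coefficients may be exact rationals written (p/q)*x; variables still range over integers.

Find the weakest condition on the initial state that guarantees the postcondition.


Working backward. After the program, the postcondition (y <= -8 and (2*cnt - 2*cnt - 8 <= 4 or (1/4)*y + (y - 6) < 2*y - 6)) and ((y - 3 <= -6 and y + y != -5) or (y - 9 >= -9 or y - 5 < y)) must hold; in canonical form it is y <= -8.
Before cnt := y - 7: y <= -8
Before y := 2*cnt + y - 3: 2*cnt + y <= -5
Before cnt := y: 3*y <= -5
Before cnt := cnt + y + 5: 3*y <= -5
Answer: WP = 3*y <= -5


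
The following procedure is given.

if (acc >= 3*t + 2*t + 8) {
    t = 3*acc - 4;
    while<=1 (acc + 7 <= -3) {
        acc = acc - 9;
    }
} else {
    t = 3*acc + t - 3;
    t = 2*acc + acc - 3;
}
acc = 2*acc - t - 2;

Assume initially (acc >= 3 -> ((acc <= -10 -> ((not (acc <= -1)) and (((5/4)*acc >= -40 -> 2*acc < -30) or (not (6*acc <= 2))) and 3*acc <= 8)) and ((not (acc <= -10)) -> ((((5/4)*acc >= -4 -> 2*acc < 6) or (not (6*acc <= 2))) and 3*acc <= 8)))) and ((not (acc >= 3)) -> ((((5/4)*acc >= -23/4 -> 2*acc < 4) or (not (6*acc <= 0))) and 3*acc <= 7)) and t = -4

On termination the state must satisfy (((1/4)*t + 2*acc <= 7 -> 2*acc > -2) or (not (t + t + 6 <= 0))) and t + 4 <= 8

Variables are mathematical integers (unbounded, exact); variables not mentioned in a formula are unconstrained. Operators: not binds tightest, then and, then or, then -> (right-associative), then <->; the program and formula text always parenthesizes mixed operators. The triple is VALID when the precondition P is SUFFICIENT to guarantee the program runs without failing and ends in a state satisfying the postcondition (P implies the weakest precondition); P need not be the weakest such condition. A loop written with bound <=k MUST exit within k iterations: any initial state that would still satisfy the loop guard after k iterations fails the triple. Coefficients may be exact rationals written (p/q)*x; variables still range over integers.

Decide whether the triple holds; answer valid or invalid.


Working backward. After the program, the postcondition (((1/4)*t + 2*acc <= 7 -> 2*acc > -2) or (not (t + t + 6 <= 0))) and t + 4 <= 8 must hold; in canonical form it is ((2*acc + (1/4)*t <= 7 -> 2*acc > -2) or (not (2*t <= -6))) and t <= 4.
Before acc := 2*acc - t - 2: ((4*acc <= (7/4)*t + 11 -> 4*acc > 2*t + 2) or (not (2*t <= -6))) and t <= 4
Then branch requires (acc <= -10 -> ((not (acc <= -1)) and (((5/4)*acc >= -40 -> 2*acc < -30) or (not (6*acc <= 2))) and 3*acc <= 8)) and ((not (acc <= -10)) -> ((((5/4)*acc >= -4 -> 2*acc < 6) or (not (6*acc <= 2))) and 3*acc <= 8)); else branch requires (((5/4)*acc >= -23/4 -> 2*acc < 4) or (not (6*acc <= 0))) and 3*acc <= 7.
Before the if: (acc >= 5*t + 8 -> ((acc <= -10 -> ((not (acc <= -1)) and (((5/4)*acc >= -40 -> 2*acc < -30) or (not (6*acc <= 2))) and 3*acc <= 8)) and ((not (acc <= -10)) -> ((((5/4)*acc >= -4 -> 2*acc < 6) or (not (6*acc <= 2))) and 3*acc <= 8)))) and ((not (acc >= 5*t + 8)) -> ((((5/4)*acc >= -23/4 -> 2*acc < 4) or (not (6*acc <= 0))) and 3*acc <= 7))
The weakest precondition is (acc >= 5*t + 8 -> ((acc <= -10 -> ((not (acc <= -1)) and (((5/4)*acc >= -40 -> 2*acc < -30) or (not (6*acc <= 2))) and 3*acc <= 8)) and ((not (acc <= -10)) -> ((((5/4)*acc >= -4 -> 2*acc < 6) or (not (6*acc <= 2))) and 3*acc <= 8)))) and ((not (acc >= 5*t + 8)) -> ((((5/4)*acc >= -23/4 -> 2*acc < 4) or (not (6*acc <= 0))) and 3*acc <= 7)).
Check whether (acc >= 3 -> ((acc <= -10 -> ((not (acc <= -1)) and (((5/4)*acc >= -40 -> 2*acc < -30) or (not (6*acc <= 2))) and 3*acc <= 8)) and ((not (acc <= -10)) -> ((((5/4)*acc >= -4 -> 2*acc < 6) or (not (6*acc <= 2))) and 3*acc <= 8)))) and ((not (acc >= 3)) -> ((((5/4)*acc >= -23/4 -> 2*acc < 4) or (not (6*acc <= 0))) and 3*acc <= 7)) and t = -4 implies it.
Countermodel: at the initial state acc = -10, t = -4, the precondition holds but the weakest precondition fails.
Answer: invalid


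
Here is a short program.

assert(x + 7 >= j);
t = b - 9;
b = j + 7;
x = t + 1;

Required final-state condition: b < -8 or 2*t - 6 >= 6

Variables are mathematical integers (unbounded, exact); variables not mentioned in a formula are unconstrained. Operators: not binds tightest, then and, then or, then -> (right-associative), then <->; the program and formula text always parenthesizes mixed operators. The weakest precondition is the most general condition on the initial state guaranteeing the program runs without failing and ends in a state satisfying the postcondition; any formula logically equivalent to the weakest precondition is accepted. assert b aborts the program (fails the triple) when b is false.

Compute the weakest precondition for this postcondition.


Working backward. After the program, the postcondition b < -8 or 2*t - 6 >= 6 must hold; in canonical form it is b < -8 or 2*t >= 12.
Before x := t + 1: b < -8 or 2*t >= 12
Before b := j + 7: j < -15 or 2*t >= 12
Before t := b - 9: j < -15 or 2*b >= 30
Before assert x + 7 >= j: x >= j - 7 and (j < -15 or 2*b >= 30)
Answer: WP = x >= j - 7 and (j < -15 or 2*b >= 30)


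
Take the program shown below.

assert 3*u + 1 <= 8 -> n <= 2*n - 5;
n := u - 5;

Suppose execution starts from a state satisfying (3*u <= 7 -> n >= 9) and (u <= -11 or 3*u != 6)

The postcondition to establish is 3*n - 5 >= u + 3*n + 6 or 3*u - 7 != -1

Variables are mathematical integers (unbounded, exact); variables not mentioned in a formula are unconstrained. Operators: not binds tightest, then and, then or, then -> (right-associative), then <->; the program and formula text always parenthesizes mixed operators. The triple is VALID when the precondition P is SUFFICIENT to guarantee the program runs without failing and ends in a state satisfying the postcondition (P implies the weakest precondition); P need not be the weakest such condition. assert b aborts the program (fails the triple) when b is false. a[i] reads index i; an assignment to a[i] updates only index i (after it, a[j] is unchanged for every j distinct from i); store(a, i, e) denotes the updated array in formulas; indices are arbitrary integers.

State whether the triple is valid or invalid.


Working backward. After the program, the postcondition 3*n - 5 >= u + 3*n + 6 or 3*u - 7 != -1 must hold; in canonical form it is u <= -11 or 3*u != 6.
Before n := u - 5: u <= -11 or 3*u != 6
Before assert 3*u + 1 <= 8 -> n <= 2*n - 5: (3*u <= 7 -> n >= 5) and (u <= -11 or 3*u != 6)
The weakest precondition is (3*u <= 7 -> n >= 5) and (u <= -11 or 3*u != 6).
Check whether (3*u <= 7 -> n >= 9) and (u <= -11 or 3*u != 6) implies it.
Every state satisfying the precondition satisfies the weakest precondition: the implication holds.
Answer: valid


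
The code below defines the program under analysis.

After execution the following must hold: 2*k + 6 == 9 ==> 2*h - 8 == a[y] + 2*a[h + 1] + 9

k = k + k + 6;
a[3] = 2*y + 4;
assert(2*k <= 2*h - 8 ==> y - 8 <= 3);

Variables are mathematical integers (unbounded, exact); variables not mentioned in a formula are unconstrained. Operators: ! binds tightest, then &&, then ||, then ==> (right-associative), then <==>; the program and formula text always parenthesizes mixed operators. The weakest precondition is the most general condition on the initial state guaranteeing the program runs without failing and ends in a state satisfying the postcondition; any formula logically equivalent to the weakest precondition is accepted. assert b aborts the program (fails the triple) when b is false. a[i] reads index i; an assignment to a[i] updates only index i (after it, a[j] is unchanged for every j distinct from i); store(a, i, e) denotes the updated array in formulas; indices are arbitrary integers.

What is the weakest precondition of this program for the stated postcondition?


Working backward. After the program, the postcondition 2*k + 6 == 9 ==> 2*h - 8 == a[y] + 2*a[h + 1] + 9 must hold; in canonical form it is 2*k == 3 ==> 2*h == 2*a[h + 1] + a[y] + 17.
Before assert 2*k <= 2*h - 8 ==> y - 8 <= 3: (2*k <= 2*h - 8 ==> y <= 11) && (2*k == 3 ==> 2*h == 2*a[h + 1] + a[y] + 17)
Before a[3] := 2*y + 4: (2*k <= 2*h - 8 ==> y <= 11) && (2*k == 3 ==> 2*h == 2*store(a, 3, 2*y + 4)[h + 1] + store(a, 3, 2*y + 4)[y] + 17)
Before k := k + k + 6: (4*k <= 2*h - 20 ==> y <= 11) && (4*k == -9 ==> 2*h == 2*store(a, 3, 2*y + 4)[h + 1] + store(a, 3, 2*y + 4)[y] + 17)
Answer: WP = (4*k <= 2*h - 20 ==> y <= 11) && (4*k == -9 ==> 2*h == 2*store(a, 3, 2*y + 4)[h + 1] + store(a, 3, 2*y + 4)[y] + 17)


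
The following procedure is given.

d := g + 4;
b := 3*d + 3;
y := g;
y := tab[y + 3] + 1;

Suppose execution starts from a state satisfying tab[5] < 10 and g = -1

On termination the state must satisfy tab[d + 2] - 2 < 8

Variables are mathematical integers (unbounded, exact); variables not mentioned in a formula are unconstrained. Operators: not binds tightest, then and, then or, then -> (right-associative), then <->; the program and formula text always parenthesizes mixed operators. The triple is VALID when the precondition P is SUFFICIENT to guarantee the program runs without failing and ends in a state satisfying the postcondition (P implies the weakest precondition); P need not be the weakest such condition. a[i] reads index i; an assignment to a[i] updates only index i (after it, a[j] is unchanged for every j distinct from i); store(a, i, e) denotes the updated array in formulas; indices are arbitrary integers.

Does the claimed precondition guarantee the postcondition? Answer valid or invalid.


Working backward. After the program, the postcondition tab[d + 2] - 2 < 8 must hold; in canonical form it is tab[d + 2] < 10.
Before y := tab[y + 3] + 1: tab[d + 2] < 10
Before y := g: tab[d + 2] < 10
Before b := 3*d + 3: tab[d + 2] < 10
Before d := g + 4: tab[g + 6] < 10
The weakest precondition is tab[g + 6] < 10.
Check whether tab[5] < 10 and g = -1 implies it.
Every state satisfying the precondition satisfies the weakest precondition: the implication holds.
Answer: valid


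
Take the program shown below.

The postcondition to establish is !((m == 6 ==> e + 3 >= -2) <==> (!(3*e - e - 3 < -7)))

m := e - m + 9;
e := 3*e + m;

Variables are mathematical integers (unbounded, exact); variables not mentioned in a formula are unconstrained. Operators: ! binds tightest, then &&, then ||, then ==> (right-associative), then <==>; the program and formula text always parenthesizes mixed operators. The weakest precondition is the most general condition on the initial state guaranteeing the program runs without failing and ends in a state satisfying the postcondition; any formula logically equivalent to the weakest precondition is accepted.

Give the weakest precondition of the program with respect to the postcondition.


Working backward. After the program, the postcondition !((m == 6 ==> e + 3 >= -2) <==> (!(3*e - e - 3 < -7))) must hold; in canonical form it is !((m == 6 ==> e >= -5) <==> (!(2*e < -4))).
Before e := 3*e + m: !((m == 6 ==> 3*e + m >= -5) <==> (!(6*e + 2*m < -4)))
Before m := e - m + 9: !((e == m - 3 ==> 4*e >= m - 14) <==> (!(8*e < 2*m - 22)))
Answer: WP = !((e == m - 3 ==> 4*e >= m - 14) <==> (!(8*e < 2*m - 22)))


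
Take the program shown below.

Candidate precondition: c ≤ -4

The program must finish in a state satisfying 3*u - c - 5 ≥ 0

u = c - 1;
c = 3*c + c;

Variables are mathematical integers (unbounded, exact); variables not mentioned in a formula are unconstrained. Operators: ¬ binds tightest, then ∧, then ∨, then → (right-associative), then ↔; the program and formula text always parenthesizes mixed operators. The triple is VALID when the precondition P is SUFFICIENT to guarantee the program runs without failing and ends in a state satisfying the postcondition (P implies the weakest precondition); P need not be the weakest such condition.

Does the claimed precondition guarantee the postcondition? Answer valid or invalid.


Working backward. After the program, the postcondition 3*u - c - 5 ≥ 0 must hold; in canonical form it is 3*u ≥ c + 5.
Before c := 3*c + c: 3*u ≥ 4*c + 5
Before u := c - 1: c ≤ -8
The weakest precondition is c ≤ -8.
Check whether c ≤ -4 implies it.
Countermodel: at the initial state c = -7, the precondition holds but the weakest precondition fails.
Answer: invalid


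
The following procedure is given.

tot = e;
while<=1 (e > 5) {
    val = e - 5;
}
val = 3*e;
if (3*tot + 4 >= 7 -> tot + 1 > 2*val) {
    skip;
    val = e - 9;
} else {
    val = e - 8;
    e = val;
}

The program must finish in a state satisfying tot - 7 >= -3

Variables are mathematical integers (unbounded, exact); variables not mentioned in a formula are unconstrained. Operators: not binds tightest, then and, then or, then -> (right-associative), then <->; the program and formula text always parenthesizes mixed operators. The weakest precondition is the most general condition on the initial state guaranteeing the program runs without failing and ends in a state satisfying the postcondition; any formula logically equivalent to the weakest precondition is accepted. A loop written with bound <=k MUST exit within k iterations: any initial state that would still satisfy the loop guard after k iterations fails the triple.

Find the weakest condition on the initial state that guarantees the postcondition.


Working backward. After the program, the postcondition tot - 7 >= -3 must hold; in canonical form it is tot >= 4.
Then branch requires tot >= 4; else branch requires tot >= 4.
Before the if: ((3*tot >= 3 -> tot > 2*val - 1) -> tot >= 4) and ((not (3*tot >= 3 -> tot > 2*val - 1)) -> tot >= 4)
Before val := 3*e: ((3*tot >= 3 -> tot > 6*e - 1) -> tot >= 4) and ((not (3*tot >= 3 -> tot > 6*e - 1)) -> tot >= 4)
Before the loop (bound <=1), unroll the exhaustion recursion (WP_0 = exit-now case; WP_j = one more guarded iteration, up to j = 1):
  WP_0: (not (e > 5)) and ((3*tot >= 3 -> tot > 6*e - 1) -> tot >= 4) and ((not (3*tot >= 3 -> tot > 6*e - 1)) -> tot >= 4)
  WP_1: (e > 5 -> ((not (e > 5)) and ((3*tot >= 3 -> tot > 6*e - 1) -> tot >= 4) and ((not (3*tot >= 3 -> tot > 6*e - 1)) -> tot >= 4))) and ((not (e > 5)) -> (((3*tot >= 3 -> tot > 6*e - 1) -> tot >= 4) and ((not (3*tot >= 3 -> tot > 6*e - 1)) -> tot >= 4)))
So before the loop: (e > 5 -> ((not (e > 5)) and ((3*tot >= 3 -> tot > 6*e - 1) -> tot >= 4) and ((not (3*tot >= 3 -> tot > 6*e - 1)) -> tot >= 4))) and ((not (e > 5)) -> (((3*tot >= 3 -> tot > 6*e - 1) -> tot >= 4) and ((not (3*tot >= 3 -> tot > 6*e - 1)) -> tot >= 4)))
Before tot := e: (e > 5 -> ((not (e > 5)) and ((3*e >= 3 -> 5*e < 1) -> e >= 4) and ((not (3*e >= 3 -> 5*e < 1)) -> e >= 4))) and ((not (e > 5)) -> (((3*e >= 3 -> 5*e < 1) -> e >= 4) and ((not (3*e >= 3 -> 5*e < 1)) -> e >= 4)))
Answer: WP = (e > 5 -> ((not (e > 5)) and ((3*e >= 3 -> 5*e < 1) -> e >= 4) and ((not (3*e >= 3 -> 5*e < 1)) -> e >= 4))) and ((not (e > 5)) -> (((3*e >= 3 -> 5*e < 1) -> e >= 4) and ((not (3*e >= 3 -> 5*e < 1)) -> e >= 4)))


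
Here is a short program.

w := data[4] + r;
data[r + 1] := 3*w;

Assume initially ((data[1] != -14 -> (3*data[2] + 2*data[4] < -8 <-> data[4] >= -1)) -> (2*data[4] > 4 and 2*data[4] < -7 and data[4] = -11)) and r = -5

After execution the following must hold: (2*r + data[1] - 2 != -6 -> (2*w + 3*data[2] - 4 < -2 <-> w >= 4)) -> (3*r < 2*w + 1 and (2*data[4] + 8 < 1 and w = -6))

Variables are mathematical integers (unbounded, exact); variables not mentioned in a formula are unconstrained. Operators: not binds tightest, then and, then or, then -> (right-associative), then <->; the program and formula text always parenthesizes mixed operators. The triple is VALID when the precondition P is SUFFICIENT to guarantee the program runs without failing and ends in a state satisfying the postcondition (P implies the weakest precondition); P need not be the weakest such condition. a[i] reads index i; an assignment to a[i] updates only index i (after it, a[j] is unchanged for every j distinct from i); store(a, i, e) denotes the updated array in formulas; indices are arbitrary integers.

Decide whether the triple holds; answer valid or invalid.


Working backward. After the program, the postcondition (2*r + data[1] - 2 != -6 -> (2*w + 3*data[2] - 4 < -2 <-> w >= 4)) -> (3*r < 2*w + 1 and (2*data[4] + 8 < 1 and w = -6)) must hold; in canonical form it is (data[1] + 2*r != -4 -> (3*data[2] + 2*w < 2 <-> w >= 4)) -> (3*r < 2*w + 1 and 2*data[4] < -7 and w = -6).
Before data[r + 1] := 3*w: (store(data, r + 1, 3*w)[1] + 2*r != -4 -> (3*store(data, r + 1, 3*w)[2] + 2*w < 2 <-> w >= 4)) -> (3*r < 2*w + 1 and 2*store(data, r + 1, 3*w)[4] < -7 and w = -6)
Before w := data[4] + r: (store(data, r + 1, 3*data[4] + 3*r)[1] + 2*r != -4 -> (2*data[4] + 3*store(data, r + 1, 3*data[4] + 3*r)[2] + 2*r < 2 <-> data[4] + r >= 4)) -> (r < 2*data[4] + 1 and 2*store(data, r + 1, 3*data[4] + 3*r)[4] < -7 and data[4] + r = -6)
The weakest precondition is (store(data, r + 1, 3*data[4] + 3*r)[1] + 2*r != -4 -> (2*data[4] + 3*store(data, r + 1, 3*data[4] + 3*r)[2] + 2*r < 2 <-> data[4] + r >= 4)) -> (r < 2*data[4] + 1 and 2*store(data, r + 1, 3*data[4] + 3*r)[4] < -7 and data[4] + r = -6).
Check whether ((data[1] != -14 -> (3*data[2] + 2*data[4] < -8 <-> data[4] >= -1)) -> (2*data[4] > 4 and 2*data[4] < -7 and data[4] = -11)) and r = -5 implies it.
Countermodel: at the initial state data = {[-4] = 6, [1] = 6, [2] = -1, [4] = -3, elsewhere 6}, r = -5, the precondition holds but the weakest precondition fails.
Answer: invalid


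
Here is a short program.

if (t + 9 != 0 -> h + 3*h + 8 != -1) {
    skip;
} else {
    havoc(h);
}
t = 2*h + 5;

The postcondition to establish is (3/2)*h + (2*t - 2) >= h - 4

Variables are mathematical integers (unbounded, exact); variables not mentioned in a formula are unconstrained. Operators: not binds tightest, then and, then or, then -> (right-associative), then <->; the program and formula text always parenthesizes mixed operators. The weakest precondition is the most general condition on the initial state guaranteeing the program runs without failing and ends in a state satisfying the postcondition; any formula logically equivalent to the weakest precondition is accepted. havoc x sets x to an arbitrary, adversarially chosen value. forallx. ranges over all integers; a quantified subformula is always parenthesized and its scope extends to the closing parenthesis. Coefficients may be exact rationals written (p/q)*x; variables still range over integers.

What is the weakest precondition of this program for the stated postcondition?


Working backward. After the program, the postcondition (3/2)*h + (2*t - 2) >= h - 4 must hold; in canonical form it is (1/2)*h + 2*t >= -2.
Before t := 2*h + 5: (9/2)*h >= -12
Then branch requires (9/2)*h >= -12; else branch requires forall h_1. (9/2)*h_1 >= -12.
Before the if: ((t != -9 -> 4*h != -9) -> (9/2)*h >= -12) and ((not (t != -9 -> 4*h != -9)) -> (forall h_1. (9/2)*h_1 >= -12))
Answer: WP = ((t != -9 -> 4*h != -9) -> (9/2)*h >= -12) and ((not (t != -9 -> 4*h != -9)) -> (forall h_1. (9/2)*h_1 >= -12))


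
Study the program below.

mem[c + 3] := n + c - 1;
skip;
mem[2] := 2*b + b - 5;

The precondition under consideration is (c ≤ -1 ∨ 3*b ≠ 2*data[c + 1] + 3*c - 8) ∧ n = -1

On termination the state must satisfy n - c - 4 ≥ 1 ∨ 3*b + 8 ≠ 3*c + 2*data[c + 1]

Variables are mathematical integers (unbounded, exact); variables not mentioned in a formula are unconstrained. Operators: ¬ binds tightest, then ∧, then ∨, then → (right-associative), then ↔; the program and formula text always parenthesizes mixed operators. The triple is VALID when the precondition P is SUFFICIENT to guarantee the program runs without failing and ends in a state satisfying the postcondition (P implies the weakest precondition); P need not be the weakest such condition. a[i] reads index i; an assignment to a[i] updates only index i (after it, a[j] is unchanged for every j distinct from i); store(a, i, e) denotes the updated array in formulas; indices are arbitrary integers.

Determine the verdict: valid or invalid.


Working backward. After the program, the postcondition n - c - 4 ≥ 1 ∨ 3*b + 8 ≠ 3*c + 2*data[c + 1] must hold; in canonical form it is n ≥ c + 5 ∨ 3*b ≠ 2*data[c + 1] + 3*c - 8.
Before mem[2] := 2*b + b - 5: n ≥ c + 5 ∨ 3*b ≠ 2*data[c + 1] + 3*c - 8
Before skip: n ≥ c + 5 ∨ 3*b ≠ 2*data[c + 1] + 3*c - 8
Before mem[c + 3] := n + c - 1: n ≥ c + 5 ∨ 3*b ≠ 2*data[c + 1] + 3*c - 8
The weakest precondition is n ≥ c + 5 ∨ 3*b ≠ 2*data[c + 1] + 3*c - 8.
Check whether (c ≤ -1 ∨ 3*b ≠ 2*data[c + 1] + 3*c - 8) ∧ n = -1 implies it.
Countermodel: at the initial state b = -3, c = -1, data = {[0] = 1, elsewhere 1}, n = -1, the precondition holds but the weakest precondition fails.
Answer: invalid


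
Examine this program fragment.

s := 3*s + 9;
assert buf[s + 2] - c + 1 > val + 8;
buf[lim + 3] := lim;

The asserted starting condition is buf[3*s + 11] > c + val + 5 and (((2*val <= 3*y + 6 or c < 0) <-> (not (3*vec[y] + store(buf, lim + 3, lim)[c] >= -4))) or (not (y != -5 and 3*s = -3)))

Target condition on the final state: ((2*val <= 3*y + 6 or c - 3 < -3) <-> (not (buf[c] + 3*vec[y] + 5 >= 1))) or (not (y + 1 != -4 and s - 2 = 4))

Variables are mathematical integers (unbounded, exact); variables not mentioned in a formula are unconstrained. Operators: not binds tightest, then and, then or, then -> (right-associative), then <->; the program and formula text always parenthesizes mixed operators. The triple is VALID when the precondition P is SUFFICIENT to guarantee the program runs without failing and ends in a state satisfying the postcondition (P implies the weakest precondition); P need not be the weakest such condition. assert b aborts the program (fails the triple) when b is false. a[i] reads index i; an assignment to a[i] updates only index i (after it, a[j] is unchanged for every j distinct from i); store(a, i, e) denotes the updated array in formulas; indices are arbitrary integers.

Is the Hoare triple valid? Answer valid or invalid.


Working backward. After the program, the postcondition ((2*val <= 3*y + 6 or c - 3 < -3) <-> (not (buf[c] + 3*vec[y] + 5 >= 1))) or (not (y + 1 != -4 and s - 2 = 4)) must hold; in canonical form it is ((2*val <= 3*y + 6 or c < 0) <-> (not (buf[c] + 3*vec[y] >= -4))) or (not (y != -5 and s = 6)).
Before buf[lim + 3] := lim: ((2*val <= 3*y + 6 or c < 0) <-> (not (3*vec[y] + store(buf, lim + 3, lim)[c] >= -4))) or (not (y != -5 and s = 6))
Before assert buf[s + 2] - c + 1 > val + 8: buf[s + 2] > c + val + 7 and (((2*val <= 3*y + 6 or c < 0) <-> (not (3*vec[y] + store(buf, lim + 3, lim)[c] >= -4))) or (not (y != -5 and s = 6)))
Before s := 3*s + 9: buf[3*s + 11] > c + val + 7 and (((2*val <= 3*y + 6 or c < 0) <-> (not (3*vec[y] + store(buf, lim + 3, lim)[c] >= -4))) or (not (y != -5 and 3*s = -3)))
The weakest precondition is buf[3*s + 11] > c + val + 7 and (((2*val <= 3*y + 6 or c < 0) <-> (not (3*vec[y] + store(buf, lim + 3, lim)[c] >= -4))) or (not (y != -5 and 3*s = -3))).
Check whether buf[3*s + 11] > c + val + 5 and (((2*val <= 3*y + 6 or c < 0) <-> (not (3*vec[y] + store(buf, lim + 3, lim)[c] >= -4))) or (not (y != -5 and 3*s = -3))) implies it.
Countermodel: at the initial state buf = {[-1] = 2, [0] = 27727, [5] = 35387, [23585] = 2, elsewhere 2}, c = 0, lim = -4, s = -2, val = 35381, vec = {[-1] = 0, [0] = 0, [5] = 0, [23585] = 0, elsewhere 0}, y = 23585, the precondition holds but the weakest precondition fails.
Answer: invalid


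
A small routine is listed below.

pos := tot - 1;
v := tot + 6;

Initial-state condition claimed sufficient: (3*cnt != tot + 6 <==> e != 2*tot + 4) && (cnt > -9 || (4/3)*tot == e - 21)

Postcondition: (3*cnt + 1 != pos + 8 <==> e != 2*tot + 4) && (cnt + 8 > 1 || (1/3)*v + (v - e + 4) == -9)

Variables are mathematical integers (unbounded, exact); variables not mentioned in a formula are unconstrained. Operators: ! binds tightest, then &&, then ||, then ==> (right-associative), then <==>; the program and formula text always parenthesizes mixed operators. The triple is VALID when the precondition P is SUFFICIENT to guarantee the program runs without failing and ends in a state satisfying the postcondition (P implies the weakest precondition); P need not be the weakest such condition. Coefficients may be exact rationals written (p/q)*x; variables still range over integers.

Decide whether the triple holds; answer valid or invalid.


Working backward. After the program, the postcondition (3*cnt + 1 != pos + 8 <==> e != 2*tot + 4) && (cnt + 8 > 1 || (1/3)*v + (v - e + 4) == -9) must hold; in canonical form it is (3*cnt != pos + 7 <==> e != 2*tot + 4) && (cnt > -7 || (4/3)*v == e - 13).
Before v := tot + 6: (3*cnt != pos + 7 <==> e != 2*tot + 4) && (cnt > -7 || (4/3)*tot == e - 21)
Before pos := tot - 1: (3*cnt != tot + 6 <==> e != 2*tot + 4) && (cnt > -7 || (4/3)*tot == e - 21)
The weakest precondition is (3*cnt != tot + 6 <==> e != 2*tot + 4) && (cnt > -7 || (4/3)*tot == e - 21).
Check whether (3*cnt != tot + 6 <==> e != 2*tot + 4) && (cnt > -9 || (4/3)*tot == e - 21) implies it.
Countermodel: at the initial state cnt = -7, e = -50, tot = -27, the precondition holds but the weakest precondition fails.
Answer: invalid


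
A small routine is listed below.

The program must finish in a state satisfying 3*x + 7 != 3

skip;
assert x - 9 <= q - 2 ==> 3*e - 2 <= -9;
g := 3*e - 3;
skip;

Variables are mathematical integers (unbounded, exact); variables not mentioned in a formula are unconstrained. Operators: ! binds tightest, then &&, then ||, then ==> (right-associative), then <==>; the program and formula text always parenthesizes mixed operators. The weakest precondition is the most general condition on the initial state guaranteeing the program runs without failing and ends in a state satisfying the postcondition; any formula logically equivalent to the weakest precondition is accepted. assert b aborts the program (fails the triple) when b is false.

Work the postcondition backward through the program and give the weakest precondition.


Working backward. After the program, the postcondition 3*x + 7 != 3 must hold; in canonical form it is 3*x != -4.
Before skip: 3*x != -4
Before g := 3*e - 3: 3*x != -4
Before assert x - 9 <= q - 2 ==> 3*e - 2 <= -9: (x <= q + 7 ==> 3*e <= -7) && 3*x != -4
Before skip: (x <= q + 7 ==> 3*e <= -7) && 3*x != -4
Answer: WP = (x <= q + 7 ==> 3*e <= -7) && 3*x != -4


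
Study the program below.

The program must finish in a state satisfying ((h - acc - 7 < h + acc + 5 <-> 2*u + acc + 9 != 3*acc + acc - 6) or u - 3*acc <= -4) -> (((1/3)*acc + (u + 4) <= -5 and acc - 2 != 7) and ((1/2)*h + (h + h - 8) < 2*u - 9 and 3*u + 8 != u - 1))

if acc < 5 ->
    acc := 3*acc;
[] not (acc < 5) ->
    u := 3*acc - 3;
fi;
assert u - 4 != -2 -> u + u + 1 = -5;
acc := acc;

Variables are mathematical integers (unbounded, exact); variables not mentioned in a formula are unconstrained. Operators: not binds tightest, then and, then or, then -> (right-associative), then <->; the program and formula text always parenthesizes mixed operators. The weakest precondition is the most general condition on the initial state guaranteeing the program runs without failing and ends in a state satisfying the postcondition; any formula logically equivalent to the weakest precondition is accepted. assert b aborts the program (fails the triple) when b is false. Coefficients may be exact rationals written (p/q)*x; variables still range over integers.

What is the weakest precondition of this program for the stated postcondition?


Working backward. After the program, the postcondition ((h - acc - 7 < h + acc + 5 <-> 2*u + acc + 9 != 3*acc + acc - 6) or u - 3*acc <= -4) -> (((1/3)*acc + (u + 4) <= -5 and acc - 2 != 7) and ((1/2)*h + (h + h - 8) < 2*u - 9 and 3*u + 8 != u - 1)) must hold; in canonical form it is ((2*acc > -12 <-> 2*u != 3*acc - 15) or u <= 3*acc - 4) -> ((1/3)*acc + u <= -9 and acc != 9 and (5/2)*h < 2*u - 1 and 2*u != -9).
Before acc := acc: ((2*acc > -12 <-> 2*u != 3*acc - 15) or u <= 3*acc - 4) -> ((1/3)*acc + u <= -9 and acc != 9 and (5/2)*h < 2*u - 1 and 2*u != -9)
Before assert u - 4 != -2 -> u + u + 1 = -5: (u != 2 -> 2*u = -6) and (((2*acc > -12 <-> 2*u != 3*acc - 15) or u <= 3*acc - 4) -> ((1/3)*acc + u <= -9 and acc != 9 and (5/2)*h < 2*u - 1 and 2*u != -9))
Then branch requires (u != 2 -> 2*u = -6) and (((6*acc > -12 <-> 2*u != 9*acc - 15) or u <= 9*acc - 4) -> (acc + u <= -9 and 3*acc != 9 and (5/2)*h < 2*u - 1 and 2*u != -9)); else branch requires (3*acc != 5 -> 6*acc = 0) and ((2*acc > -12 <-> 3*acc != -9) -> ((10/3)*acc <= -6 and acc != 9 and (5/2)*h < 6*acc - 7 and 6*acc != -3)).
Before the if: (acc < 5 -> ((u != 2 -> 2*u = -6) and (((6*acc > -12 <-> 2*u != 9*acc - 15) or u <= 9*acc - 4) -> (acc + u <= -9 and 3*acc != 9 and (5/2)*h < 2*u - 1 and 2*u != -9)))) and ((not (acc < 5)) -> ((3*acc != 5 -> 6*acc = 0) and ((2*acc > -12 <-> 3*acc != -9) -> ((10/3)*acc <= -6 and acc != 9 and (5/2)*h < 6*acc - 7 and 6*acc != -3))))
Answer: WP = (acc < 5 -> ((u != 2 -> 2*u = -6) and (((6*acc > -12 <-> 2*u != 9*acc - 15) or u <= 9*acc - 4) -> (acc + u <= -9 and 3*acc != 9 and (5/2)*h < 2*u - 1 and 2*u != -9)))) and ((not (acc < 5)) -> ((3*acc != 5 -> 6*acc = 0) and ((2*acc > -12 <-> 3*acc != -9) -> ((10/3)*acc <= -6 and acc != 9 and (5/2)*h < 6*acc - 7 and 6*acc != -3))))


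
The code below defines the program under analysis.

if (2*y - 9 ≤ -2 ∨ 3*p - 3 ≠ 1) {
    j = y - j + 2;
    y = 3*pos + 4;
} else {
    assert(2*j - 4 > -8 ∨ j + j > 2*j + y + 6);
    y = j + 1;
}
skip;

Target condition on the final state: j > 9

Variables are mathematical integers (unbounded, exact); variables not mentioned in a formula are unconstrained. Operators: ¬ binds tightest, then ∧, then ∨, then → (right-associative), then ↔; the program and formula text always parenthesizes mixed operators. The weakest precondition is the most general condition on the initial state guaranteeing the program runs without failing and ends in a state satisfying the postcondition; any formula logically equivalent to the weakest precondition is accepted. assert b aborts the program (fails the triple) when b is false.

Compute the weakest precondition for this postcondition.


Working backward. After the program, j > 9 must hold.
Before skip: j > 9
Then branch requires y > j + 7; else branch requires (2*j > -4 ∨ y < -6) ∧ j > 9.
Before the if: ((2*y ≤ 7 ∨ 3*p ≠ 4) → y > j + 7) ∧ ((¬(2*y ≤ 7 ∨ 3*p ≠ 4)) → ((2*j > -4 ∨ y < -6) ∧ j > 9))
Answer: WP = ((2*y ≤ 7 ∨ 3*p ≠ 4) → y > j + 7) ∧ ((¬(2*y ≤ 7 ∨ 3*p ≠ 4)) → ((2*j > -4 ∨ y < -6) ∧ j > 9))


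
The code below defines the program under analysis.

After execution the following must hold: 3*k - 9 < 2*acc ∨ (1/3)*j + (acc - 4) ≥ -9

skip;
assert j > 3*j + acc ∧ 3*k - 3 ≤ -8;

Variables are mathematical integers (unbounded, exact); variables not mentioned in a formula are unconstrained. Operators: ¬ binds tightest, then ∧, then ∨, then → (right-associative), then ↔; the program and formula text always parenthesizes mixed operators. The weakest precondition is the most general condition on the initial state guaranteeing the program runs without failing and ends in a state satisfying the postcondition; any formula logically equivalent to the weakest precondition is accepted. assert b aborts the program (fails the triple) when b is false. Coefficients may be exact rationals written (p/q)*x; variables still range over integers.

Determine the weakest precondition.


Working backward. After the program, the postcondition 3*k - 9 < 2*acc ∨ (1/3)*j + (acc - 4) ≥ -9 must hold; in canonical form it is 3*k < 2*acc + 9 ∨ acc + (1/3)*j ≥ -5.
Before assert j > 3*j + acc ∧ 3*k - 3 ≤ -8: acc + 2*j < 0 ∧ 3*k ≤ -5 ∧ (3*k < 2*acc + 9 ∨ acc + (1/3)*j ≥ -5)
Before skip: acc + 2*j < 0 ∧ 3*k ≤ -5 ∧ (3*k < 2*acc + 9 ∨ acc + (1/3)*j ≥ -5)
Answer: WP = acc + 2*j < 0 ∧ 3*k ≤ -5 ∧ (3*k < 2*acc + 9 ∨ acc + (1/3)*j ≥ -5)


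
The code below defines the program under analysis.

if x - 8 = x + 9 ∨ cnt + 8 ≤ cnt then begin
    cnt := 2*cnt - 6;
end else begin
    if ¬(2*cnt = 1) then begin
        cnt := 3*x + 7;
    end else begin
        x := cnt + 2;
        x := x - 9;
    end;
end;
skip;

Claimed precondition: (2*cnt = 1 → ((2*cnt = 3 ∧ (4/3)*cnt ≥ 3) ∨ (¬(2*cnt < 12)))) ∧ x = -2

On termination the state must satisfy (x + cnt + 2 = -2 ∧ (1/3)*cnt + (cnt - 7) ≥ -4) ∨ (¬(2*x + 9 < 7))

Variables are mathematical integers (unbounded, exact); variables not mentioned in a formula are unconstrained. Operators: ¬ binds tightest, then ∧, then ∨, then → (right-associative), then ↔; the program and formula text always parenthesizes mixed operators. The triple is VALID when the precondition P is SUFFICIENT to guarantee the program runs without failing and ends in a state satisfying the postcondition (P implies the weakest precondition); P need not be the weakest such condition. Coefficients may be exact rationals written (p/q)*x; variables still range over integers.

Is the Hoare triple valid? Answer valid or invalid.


Working backward. After the program, the postcondition (x + cnt + 2 = -2 ∧ (1/3)*cnt + (cnt - 7) ≥ -4) ∨ (¬(2*x + 9 < 7)) must hold; in canonical form it is (cnt + x = -4 ∧ (4/3)*cnt ≥ 3) ∨ (¬(2*x < -2)).
Before skip: (cnt + x = -4 ∧ (4/3)*cnt ≥ 3) ∨ (¬(2*x < -2))
Then branch requires (2*cnt + x = 2 ∧ (8/3)*cnt ≥ 11) ∨ (¬(2*x < -2)); else branch requires ((¬(2*cnt = 1)) → ((4*x = -11 ∧ 4*x ≥ -19/3) ∨ (¬(2*x < -2)))) ∧ (2*cnt = 1 → ((2*cnt = 3 ∧ (4/3)*cnt ≥ 3) ∨ (¬(2*cnt < 12)))).
Before the if: ((¬(2*cnt = 1)) → ((4*x = -11 ∧ 4*x ≥ -19/3) ∨ (¬(2*x < -2)))) ∧ (2*cnt = 1 → ((2*cnt = 3 ∧ (4/3)*cnt ≥ 3) ∨ (¬(2*cnt < 12))))
The weakest precondition is ((¬(2*cnt = 1)) → ((4*x = -11 ∧ 4*x ≥ -19/3) ∨ (¬(2*x < -2)))) ∧ (2*cnt = 1 → ((2*cnt = 3 ∧ (4/3)*cnt ≥ 3) ∨ (¬(2*cnt < 12)))).
Check whether (2*cnt = 1 → ((2*cnt = 3 ∧ (4/3)*cnt ≥ 3) ∨ (¬(2*cnt < 12)))) ∧ x = -2 implies it.
Countermodel: at the initial state cnt = 0, x = -2, the precondition holds but the weakest precondition fails.
Answer: invalid


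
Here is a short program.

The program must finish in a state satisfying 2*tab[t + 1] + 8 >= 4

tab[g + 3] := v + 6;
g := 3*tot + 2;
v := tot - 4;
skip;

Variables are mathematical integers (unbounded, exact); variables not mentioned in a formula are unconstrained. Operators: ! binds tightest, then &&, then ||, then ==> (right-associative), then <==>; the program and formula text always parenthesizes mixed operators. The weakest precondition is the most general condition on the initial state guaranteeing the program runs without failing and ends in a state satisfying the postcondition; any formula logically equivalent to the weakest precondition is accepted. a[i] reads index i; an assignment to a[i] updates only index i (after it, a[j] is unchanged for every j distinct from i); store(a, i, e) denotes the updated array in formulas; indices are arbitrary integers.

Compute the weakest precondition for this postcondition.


Working backward. After the program, the postcondition 2*tab[t + 1] + 8 >= 4 must hold; in canonical form it is 2*tab[t + 1] >= -4.
Before skip: 2*tab[t + 1] >= -4
Before v := tot - 4: 2*tab[t + 1] >= -4
Before g := 3*tot + 2: 2*tab[t + 1] >= -4
Before tab[g + 3] := v + 6: 2*store(tab, g + 3, v + 6)[t + 1] >= -4
Answer: WP = 2*store(tab, g + 3, v + 6)[t + 1] >= -4


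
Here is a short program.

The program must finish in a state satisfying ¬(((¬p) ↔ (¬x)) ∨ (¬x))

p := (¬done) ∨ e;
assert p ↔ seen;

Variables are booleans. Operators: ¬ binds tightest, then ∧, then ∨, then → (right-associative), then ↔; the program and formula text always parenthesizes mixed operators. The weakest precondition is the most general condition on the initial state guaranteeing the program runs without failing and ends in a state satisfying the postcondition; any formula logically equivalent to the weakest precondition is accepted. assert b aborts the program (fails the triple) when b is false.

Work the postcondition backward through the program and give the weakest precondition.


Working backward. After the program, ¬(((¬p) ↔ (¬x)) ∨ (¬x)) must hold.
Before assert p ↔ seen: (p ↔ seen) ∧ (¬(((¬p) ↔ (¬x)) ∨ (¬x)))
Before p := (¬done) ∨ e: (((¬done) ∨ e) ↔ seen) ∧ (¬(((¬((¬done) ∨ e)) ↔ (¬x)) ∨ (¬x)))
Answer: WP = (((¬done) ∨ e) ↔ seen) ∧ (¬(((¬((¬done) ∨ e)) ↔ (¬x)) ∨ (¬x)))


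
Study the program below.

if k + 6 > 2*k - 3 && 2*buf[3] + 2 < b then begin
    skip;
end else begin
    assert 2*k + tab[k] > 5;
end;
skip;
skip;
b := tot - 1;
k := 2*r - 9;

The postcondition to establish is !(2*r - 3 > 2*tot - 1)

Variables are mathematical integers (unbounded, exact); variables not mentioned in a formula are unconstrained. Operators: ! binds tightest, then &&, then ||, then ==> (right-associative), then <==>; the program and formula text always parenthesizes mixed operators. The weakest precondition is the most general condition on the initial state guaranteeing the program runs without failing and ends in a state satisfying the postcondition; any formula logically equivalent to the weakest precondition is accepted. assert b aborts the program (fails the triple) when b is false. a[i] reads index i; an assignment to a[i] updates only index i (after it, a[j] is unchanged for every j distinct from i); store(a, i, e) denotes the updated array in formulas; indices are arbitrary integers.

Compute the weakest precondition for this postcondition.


Working backward. After the program, the postcondition !(2*r - 3 > 2*tot - 1) must hold; in canonical form it is !(2*r > 2*tot + 2).
Before k := 2*r - 9: !(2*r > 2*tot + 2)
Before b := tot - 1: !(2*r > 2*tot + 2)
Before skip: !(2*r > 2*tot + 2)
Before skip: !(2*r > 2*tot + 2)
Then branch requires !(2*r > 2*tot + 2); else branch requires tab[k] + 2*k > 5 && (!(2*r > 2*tot + 2)).
Before the if: ((k < 9 && 2*buf[3] < b - 2) ==> (!(2*r > 2*tot + 2))) && ((!(k < 9 && 2*buf[3] < b - 2)) ==> (tab[k] + 2*k > 5 && (!(2*r > 2*tot + 2))))
Answer: WP = ((k < 9 && 2*buf[3] < b - 2) ==> (!(2*r > 2*tot + 2))) && ((!(k < 9 && 2*buf[3] < b - 2)) ==> (tab[k] + 2*k > 5 && (!(2*r > 2*tot + 2))))


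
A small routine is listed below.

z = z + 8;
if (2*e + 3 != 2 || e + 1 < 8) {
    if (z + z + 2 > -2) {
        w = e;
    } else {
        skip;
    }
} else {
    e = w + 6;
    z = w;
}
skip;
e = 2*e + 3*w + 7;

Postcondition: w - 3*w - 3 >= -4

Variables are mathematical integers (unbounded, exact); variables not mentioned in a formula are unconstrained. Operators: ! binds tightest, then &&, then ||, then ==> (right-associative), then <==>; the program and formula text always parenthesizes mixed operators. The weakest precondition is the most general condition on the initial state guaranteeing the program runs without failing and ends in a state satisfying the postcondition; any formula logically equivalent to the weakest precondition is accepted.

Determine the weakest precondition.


Working backward. After the program, the postcondition w - 3*w - 3 >= -4 must hold; in canonical form it is 2*w <= 1.
Before e := 2*e + 3*w + 7: 2*w <= 1
Before skip: 2*w <= 1
Then branch requires (2*z > -4 ==> 2*e <= 1) && ((!(2*z > -4)) ==> 2*w <= 1); else branch requires 2*w <= 1.
Before the if: ((2*e != -1 || e < 7) ==> ((2*z > -4 ==> 2*e <= 1) && ((!(2*z > -4)) ==> 2*w <= 1))) && ((!(2*e != -1 || e < 7)) ==> 2*w <= 1)
Before z := z + 8: ((2*e != -1 || e < 7) ==> ((2*z > -20 ==> 2*e <= 1) && ((!(2*z > -20)) ==> 2*w <= 1))) && ((!(2*e != -1 || e < 7)) ==> 2*w <= 1)
Answer: WP = ((2*e != -1 || e < 7) ==> ((2*z > -20 ==> 2*e <= 1) && ((!(2*z > -20)) ==> 2*w <= 1))) && ((!(2*e != -1 || e < 7)) ==> 2*w <= 1)
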